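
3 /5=0.60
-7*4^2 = -112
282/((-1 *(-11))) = 282/11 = 25.64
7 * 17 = 119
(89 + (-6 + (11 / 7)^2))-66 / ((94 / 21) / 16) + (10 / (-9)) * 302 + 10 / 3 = -10004254 / 20727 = -482.67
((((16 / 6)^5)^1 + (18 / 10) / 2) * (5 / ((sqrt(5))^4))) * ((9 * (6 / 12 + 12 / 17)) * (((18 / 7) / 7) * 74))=500408239 / 62475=8009.74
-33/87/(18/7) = -77/522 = -0.15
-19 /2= -9.50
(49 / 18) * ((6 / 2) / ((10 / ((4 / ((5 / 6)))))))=3.92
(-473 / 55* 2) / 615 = -86 / 3075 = -0.03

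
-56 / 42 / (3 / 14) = -56 / 9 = -6.22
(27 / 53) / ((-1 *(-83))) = 27 / 4399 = 0.01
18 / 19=0.95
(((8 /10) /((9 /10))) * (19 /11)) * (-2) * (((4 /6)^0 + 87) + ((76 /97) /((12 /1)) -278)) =16802384 /28809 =583.23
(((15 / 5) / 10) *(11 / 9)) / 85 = 11 / 2550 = 0.00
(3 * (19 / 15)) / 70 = 19 / 350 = 0.05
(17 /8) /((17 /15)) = 15 /8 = 1.88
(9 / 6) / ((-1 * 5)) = -3 / 10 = -0.30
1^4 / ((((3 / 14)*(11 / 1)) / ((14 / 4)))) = 49 / 33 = 1.48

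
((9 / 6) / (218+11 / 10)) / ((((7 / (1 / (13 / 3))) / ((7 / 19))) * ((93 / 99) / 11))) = 16335 / 16776487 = 0.00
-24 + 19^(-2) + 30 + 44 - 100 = -18049 /361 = -50.00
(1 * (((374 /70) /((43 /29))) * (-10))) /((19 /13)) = -140998 /5719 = -24.65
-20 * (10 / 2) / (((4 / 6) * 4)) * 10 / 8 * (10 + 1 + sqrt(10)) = -4125 / 8- 375 * sqrt(10) / 8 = -663.86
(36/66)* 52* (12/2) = 1872/11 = 170.18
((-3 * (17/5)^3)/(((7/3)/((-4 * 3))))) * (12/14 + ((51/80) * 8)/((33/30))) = 224445492/67375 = 3331.29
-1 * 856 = -856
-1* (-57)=57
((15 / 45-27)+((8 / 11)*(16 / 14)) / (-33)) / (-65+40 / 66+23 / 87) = 491724 / 1181411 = 0.42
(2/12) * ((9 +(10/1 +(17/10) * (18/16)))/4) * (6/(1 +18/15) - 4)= -11711/10560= -1.11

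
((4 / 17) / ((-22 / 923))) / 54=-923 / 5049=-0.18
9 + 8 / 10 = 49 / 5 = 9.80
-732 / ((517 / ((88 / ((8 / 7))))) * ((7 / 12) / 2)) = -17568 / 47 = -373.79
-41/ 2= -20.50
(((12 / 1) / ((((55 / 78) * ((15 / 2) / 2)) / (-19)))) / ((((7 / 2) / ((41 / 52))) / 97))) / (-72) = 151126 / 5775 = 26.17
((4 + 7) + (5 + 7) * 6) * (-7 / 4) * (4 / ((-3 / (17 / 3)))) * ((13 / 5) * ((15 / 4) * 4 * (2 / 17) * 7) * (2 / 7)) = 30212 / 3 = 10070.67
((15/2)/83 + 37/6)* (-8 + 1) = -10906/249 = -43.80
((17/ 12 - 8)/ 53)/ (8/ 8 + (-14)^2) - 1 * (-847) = 106122245/ 125292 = 847.00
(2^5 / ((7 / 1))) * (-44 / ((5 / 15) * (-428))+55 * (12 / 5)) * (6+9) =6795360 / 749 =9072.58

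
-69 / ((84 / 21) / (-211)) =14559 / 4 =3639.75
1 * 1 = 1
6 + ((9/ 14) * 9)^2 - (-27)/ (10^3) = 39.50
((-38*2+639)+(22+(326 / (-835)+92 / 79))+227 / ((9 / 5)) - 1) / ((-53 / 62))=-26166598358 / 31465305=-831.60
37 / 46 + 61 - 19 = 1969 / 46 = 42.80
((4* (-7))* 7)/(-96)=49/24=2.04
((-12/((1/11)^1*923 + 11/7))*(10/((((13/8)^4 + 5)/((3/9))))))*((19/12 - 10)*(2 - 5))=-159272960/161393931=-0.99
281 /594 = 0.47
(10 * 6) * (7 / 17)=420 / 17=24.71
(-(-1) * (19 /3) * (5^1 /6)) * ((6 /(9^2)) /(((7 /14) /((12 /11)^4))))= 1.11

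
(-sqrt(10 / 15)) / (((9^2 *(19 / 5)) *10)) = -sqrt(6) / 9234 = -0.00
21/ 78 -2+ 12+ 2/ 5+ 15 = 3337/ 130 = 25.67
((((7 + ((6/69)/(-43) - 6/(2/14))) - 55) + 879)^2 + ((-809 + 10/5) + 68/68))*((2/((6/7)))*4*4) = 68108250138320/2934363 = 23210574.20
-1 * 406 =-406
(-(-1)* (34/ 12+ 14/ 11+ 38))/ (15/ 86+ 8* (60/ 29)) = 3465413/ 1376595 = 2.52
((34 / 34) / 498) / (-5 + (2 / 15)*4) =-5 / 11122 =-0.00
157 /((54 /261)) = 4553 /6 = 758.83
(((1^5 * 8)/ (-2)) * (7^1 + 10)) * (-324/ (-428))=-5508/ 107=-51.48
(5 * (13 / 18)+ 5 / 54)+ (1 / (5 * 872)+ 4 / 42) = 3130669 / 824040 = 3.80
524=524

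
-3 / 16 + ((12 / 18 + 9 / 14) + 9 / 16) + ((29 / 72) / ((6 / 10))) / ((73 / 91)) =34787 / 13797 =2.52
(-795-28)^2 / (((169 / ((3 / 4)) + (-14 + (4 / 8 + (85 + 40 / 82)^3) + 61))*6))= 46682192009 / 258466899427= 0.18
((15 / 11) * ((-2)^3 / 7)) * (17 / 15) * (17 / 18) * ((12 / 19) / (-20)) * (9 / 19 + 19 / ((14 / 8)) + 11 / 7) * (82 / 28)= 1232296 / 619115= 1.99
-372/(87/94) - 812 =-35204/29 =-1213.93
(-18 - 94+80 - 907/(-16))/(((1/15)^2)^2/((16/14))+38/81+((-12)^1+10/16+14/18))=-19996875/8203736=-2.44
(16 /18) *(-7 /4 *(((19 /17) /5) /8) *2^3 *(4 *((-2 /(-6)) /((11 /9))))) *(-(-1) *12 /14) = -304 /935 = -0.33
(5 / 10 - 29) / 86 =-57 / 172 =-0.33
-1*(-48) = 48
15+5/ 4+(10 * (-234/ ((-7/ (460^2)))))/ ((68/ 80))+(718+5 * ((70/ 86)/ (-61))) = 103901933623069/ 1248548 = 83218213.17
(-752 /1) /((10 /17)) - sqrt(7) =-1281.05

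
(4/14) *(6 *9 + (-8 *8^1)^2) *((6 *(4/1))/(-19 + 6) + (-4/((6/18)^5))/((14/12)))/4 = -157666800/637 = -247514.60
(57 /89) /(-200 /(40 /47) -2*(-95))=-19 /1335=-0.01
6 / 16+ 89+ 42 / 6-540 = -3549 / 8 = -443.62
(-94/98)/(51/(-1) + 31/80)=0.02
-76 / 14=-5.43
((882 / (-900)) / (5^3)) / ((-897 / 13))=49 / 431250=0.00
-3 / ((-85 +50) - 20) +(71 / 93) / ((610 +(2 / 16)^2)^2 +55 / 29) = 12332826323611 / 226093311988335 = 0.05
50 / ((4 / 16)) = 200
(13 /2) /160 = 13 /320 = 0.04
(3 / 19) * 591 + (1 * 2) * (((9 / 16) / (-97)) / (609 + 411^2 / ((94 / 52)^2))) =52986601640319 / 567820323496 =93.32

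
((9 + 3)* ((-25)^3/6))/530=-3125/53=-58.96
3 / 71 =0.04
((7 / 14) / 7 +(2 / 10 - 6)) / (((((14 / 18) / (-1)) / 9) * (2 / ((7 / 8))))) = 32481 / 1120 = 29.00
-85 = -85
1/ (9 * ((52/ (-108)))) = -3/ 13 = -0.23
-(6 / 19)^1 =-6 / 19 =-0.32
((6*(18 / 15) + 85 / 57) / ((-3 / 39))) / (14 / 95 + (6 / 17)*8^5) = -547417 / 56033994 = -0.01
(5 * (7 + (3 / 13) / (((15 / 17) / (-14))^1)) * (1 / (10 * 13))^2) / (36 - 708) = -31 / 21091200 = -0.00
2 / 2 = 1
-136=-136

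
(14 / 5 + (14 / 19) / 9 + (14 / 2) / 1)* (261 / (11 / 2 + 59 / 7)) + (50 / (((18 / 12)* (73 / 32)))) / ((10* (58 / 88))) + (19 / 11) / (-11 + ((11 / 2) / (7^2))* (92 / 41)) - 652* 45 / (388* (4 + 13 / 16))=27815730584141519 / 162177242502275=171.51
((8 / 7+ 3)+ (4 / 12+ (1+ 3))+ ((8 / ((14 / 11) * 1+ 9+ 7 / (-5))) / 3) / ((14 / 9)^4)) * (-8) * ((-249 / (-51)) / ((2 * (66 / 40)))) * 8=-199032535880 / 246493863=-807.45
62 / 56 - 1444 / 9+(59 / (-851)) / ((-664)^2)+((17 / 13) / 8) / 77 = -76940665416613 / 482885612352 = -159.34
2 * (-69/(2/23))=-1587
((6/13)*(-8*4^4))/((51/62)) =-253952/221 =-1149.10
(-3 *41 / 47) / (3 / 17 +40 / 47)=-2.55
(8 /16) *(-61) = -61 /2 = -30.50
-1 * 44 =-44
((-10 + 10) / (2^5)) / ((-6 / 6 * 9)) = 0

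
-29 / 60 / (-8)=29 / 480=0.06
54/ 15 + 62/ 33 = 904/ 165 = 5.48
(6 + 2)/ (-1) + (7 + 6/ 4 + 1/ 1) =3/ 2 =1.50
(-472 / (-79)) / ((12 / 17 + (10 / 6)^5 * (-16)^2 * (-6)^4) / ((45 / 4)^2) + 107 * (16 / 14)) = 42652575 / 241538623391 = 0.00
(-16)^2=256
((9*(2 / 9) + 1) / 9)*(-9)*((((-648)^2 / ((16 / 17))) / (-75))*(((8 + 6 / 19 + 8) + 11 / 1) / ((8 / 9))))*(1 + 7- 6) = 520989327 / 475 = 1096819.64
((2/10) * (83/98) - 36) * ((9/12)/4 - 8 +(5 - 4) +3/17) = 6338077/26656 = 237.77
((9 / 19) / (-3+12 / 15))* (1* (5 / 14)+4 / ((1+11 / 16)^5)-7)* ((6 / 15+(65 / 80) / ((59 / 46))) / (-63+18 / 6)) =-69144462749 / 2935833139008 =-0.02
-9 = -9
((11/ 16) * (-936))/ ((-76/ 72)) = 11583/ 19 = 609.63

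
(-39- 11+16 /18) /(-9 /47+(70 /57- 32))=394706 /248853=1.59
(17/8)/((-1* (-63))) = 17/504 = 0.03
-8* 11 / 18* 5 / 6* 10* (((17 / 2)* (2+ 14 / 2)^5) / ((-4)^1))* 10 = 51121125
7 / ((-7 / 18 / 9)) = -162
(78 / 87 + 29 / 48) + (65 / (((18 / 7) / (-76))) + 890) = -4299653 / 4176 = -1029.61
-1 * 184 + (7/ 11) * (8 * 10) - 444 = -6348/ 11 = -577.09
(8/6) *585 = 780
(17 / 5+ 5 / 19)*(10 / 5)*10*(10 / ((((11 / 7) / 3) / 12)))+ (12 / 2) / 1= 3509094 / 209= 16789.92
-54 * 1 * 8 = -432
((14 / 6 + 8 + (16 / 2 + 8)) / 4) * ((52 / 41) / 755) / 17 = 1027 / 1578705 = 0.00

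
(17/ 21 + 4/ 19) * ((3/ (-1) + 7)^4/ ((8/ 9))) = 39072/ 133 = 293.77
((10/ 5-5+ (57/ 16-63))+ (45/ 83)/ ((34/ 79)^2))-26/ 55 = -59.98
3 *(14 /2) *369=7749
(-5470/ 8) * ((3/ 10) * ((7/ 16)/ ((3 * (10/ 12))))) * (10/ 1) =-11487/ 32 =-358.97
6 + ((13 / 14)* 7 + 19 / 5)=163 / 10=16.30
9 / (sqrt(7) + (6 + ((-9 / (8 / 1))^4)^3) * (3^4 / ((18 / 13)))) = 14363704893859806981390336 / 943881770405878487057492159 - 170005193383307227693056 * sqrt(7) / 6607172392841149409402445113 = 0.02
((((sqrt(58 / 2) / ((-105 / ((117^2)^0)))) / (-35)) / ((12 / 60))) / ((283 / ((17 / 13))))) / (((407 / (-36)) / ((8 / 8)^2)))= -204 * sqrt(29) / 366851485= -0.00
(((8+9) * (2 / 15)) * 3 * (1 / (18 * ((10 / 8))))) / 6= 34 / 675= 0.05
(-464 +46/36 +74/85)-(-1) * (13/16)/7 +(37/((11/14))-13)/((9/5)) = -417326533/942480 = -442.80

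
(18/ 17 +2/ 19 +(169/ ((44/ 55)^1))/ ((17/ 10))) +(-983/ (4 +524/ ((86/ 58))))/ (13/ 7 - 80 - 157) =60289061561/ 480618832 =125.44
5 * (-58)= -290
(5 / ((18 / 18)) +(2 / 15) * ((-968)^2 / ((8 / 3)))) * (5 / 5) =234281 / 5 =46856.20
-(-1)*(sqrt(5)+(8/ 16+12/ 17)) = 41/ 34+sqrt(5) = 3.44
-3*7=-21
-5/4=-1.25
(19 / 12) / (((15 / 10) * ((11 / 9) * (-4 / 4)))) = -19 / 22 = -0.86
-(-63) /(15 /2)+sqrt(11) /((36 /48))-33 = -123 /5+4 * sqrt(11) /3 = -20.18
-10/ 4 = -5/ 2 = -2.50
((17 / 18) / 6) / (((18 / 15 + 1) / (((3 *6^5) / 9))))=2040 / 11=185.45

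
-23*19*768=-335616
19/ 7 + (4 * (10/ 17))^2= 16691/ 2023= 8.25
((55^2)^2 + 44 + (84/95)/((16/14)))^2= 3022824738783344049/36100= 83734757307017.84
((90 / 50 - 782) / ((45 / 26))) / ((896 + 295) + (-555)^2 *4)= -101426 / 277490475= -0.00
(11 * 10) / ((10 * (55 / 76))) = 15.20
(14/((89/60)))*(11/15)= 616/89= 6.92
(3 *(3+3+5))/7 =33/7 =4.71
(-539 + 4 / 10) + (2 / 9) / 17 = -412019 / 765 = -538.59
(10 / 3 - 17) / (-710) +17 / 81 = 13177 / 57510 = 0.23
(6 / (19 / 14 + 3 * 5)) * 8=672 / 229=2.93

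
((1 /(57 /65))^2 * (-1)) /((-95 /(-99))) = -9295 /6859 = -1.36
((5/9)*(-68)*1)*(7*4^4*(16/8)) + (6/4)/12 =-9748471/72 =-135395.43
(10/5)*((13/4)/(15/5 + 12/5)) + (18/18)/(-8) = 233/216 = 1.08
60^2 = 3600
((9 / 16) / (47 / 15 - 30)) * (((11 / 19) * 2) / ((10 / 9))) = -2673 / 122512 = -0.02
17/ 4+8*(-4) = -111/ 4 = -27.75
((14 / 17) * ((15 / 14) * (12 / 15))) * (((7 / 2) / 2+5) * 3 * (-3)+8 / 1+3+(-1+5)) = -32.29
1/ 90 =0.01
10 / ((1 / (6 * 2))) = 120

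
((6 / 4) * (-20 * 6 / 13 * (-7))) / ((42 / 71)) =2130 / 13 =163.85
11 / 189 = 0.06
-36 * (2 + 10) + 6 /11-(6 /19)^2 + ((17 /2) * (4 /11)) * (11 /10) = -8501003 /19855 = -428.15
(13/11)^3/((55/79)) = 173563/73205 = 2.37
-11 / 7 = -1.57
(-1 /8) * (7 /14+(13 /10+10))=-59 /40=-1.48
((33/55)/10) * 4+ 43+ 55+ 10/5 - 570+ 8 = -11544/25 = -461.76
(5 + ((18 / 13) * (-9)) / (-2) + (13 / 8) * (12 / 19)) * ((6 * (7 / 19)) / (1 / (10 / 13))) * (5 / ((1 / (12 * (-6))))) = -457758000 / 61009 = -7503.12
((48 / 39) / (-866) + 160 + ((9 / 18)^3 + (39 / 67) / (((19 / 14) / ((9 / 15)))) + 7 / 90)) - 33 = 127.46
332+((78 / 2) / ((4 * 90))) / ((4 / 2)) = 79693 / 240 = 332.05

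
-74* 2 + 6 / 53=-7838 / 53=-147.89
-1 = -1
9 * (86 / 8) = 387 / 4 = 96.75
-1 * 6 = -6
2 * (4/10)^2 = 0.32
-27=-27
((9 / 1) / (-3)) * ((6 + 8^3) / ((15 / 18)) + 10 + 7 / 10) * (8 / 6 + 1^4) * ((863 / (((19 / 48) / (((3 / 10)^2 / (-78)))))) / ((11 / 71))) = 24408038277 / 339625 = 71867.61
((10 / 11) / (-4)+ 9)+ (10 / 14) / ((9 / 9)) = 1461 / 154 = 9.49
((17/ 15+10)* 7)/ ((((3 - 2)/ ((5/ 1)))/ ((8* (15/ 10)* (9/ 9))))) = 4676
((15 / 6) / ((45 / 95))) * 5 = 475 / 18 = 26.39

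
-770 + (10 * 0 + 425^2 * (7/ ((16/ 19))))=24010805/ 16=1500675.31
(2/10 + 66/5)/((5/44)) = 2948/25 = 117.92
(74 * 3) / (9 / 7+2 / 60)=46620 / 277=168.30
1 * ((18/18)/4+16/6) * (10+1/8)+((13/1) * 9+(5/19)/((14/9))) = 624357/4256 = 146.70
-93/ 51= -31/ 17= -1.82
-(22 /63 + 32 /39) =-958 /819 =-1.17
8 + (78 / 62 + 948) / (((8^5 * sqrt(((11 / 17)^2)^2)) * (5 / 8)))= 623068243 / 76820480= 8.11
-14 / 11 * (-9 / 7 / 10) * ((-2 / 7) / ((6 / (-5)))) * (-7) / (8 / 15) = -0.51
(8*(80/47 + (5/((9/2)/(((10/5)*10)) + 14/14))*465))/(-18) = -17499680/20727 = -844.29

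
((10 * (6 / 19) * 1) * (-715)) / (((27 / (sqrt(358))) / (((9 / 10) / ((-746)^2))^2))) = -1287 * sqrt(358) / 5884491106864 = -0.00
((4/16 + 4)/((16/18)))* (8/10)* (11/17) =99/40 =2.48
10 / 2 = 5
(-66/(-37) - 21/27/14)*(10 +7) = 19567/666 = 29.38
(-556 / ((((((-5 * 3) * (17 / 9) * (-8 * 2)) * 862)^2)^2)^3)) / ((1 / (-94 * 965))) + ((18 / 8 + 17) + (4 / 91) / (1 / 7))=42830688983554623245903994779902577632048885015932679006401339911007268977 / 2189966398372507776585061679995018718649500512122418198950707200000000000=19.56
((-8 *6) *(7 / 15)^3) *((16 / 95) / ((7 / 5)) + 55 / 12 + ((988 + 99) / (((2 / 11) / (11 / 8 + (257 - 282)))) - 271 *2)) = 44350851923 / 64125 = 691631.22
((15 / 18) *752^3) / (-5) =-212629504 / 3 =-70876501.33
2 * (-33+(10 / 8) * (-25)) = -128.50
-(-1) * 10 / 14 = 5 / 7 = 0.71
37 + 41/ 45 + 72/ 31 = 56126/ 1395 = 40.23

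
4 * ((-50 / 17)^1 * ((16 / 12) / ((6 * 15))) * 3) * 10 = -800 / 153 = -5.23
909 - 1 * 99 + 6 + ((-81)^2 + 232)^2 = 46145665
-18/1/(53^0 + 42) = -18/43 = -0.42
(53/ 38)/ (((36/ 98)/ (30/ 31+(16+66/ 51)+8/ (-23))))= 140975548/ 2072691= 68.02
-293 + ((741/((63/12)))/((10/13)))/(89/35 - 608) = -6215385/21191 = -293.30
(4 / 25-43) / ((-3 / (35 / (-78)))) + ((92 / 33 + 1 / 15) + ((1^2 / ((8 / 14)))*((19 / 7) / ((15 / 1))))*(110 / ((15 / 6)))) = 44531 / 4290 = 10.38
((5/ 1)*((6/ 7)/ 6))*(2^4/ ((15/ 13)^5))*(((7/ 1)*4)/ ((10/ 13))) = 154457888/ 759375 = 203.40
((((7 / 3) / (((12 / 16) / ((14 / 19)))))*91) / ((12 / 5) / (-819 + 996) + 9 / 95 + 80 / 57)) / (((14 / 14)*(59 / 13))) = 2318680 / 76263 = 30.40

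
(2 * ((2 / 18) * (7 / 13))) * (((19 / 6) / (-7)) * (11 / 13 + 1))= -152 / 1521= -0.10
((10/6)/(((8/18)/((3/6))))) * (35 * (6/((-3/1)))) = -525/4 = -131.25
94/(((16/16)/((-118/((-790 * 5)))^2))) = 327214/3900625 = 0.08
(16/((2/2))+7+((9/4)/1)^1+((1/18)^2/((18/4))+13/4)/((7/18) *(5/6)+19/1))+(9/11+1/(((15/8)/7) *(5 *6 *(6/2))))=1628805659/61983900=26.28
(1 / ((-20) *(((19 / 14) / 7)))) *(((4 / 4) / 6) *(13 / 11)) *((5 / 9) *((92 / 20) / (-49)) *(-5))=-299 / 22572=-0.01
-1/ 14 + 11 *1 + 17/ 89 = 13855/ 1246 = 11.12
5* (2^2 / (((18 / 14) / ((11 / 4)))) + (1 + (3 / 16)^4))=28184125 / 589824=47.78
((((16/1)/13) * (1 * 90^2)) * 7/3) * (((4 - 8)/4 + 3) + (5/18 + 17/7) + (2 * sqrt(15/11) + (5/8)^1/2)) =604800 * sqrt(165)/143 + 1517700/13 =171073.40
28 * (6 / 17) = 168 / 17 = 9.88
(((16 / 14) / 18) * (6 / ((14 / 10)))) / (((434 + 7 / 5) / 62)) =12400 / 320019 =0.04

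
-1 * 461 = -461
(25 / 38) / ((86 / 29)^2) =21025 / 281048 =0.07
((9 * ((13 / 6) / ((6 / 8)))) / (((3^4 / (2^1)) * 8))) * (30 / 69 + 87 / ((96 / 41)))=359671 / 119232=3.02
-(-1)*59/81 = 0.73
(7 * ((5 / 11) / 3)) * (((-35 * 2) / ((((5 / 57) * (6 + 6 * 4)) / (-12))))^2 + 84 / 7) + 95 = 5949429 / 55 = 108171.44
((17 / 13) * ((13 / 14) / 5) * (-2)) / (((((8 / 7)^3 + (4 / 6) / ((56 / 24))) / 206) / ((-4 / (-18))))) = -171598 / 13725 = -12.50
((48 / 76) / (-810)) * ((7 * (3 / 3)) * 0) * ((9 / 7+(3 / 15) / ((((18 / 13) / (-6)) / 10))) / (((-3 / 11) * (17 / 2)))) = 0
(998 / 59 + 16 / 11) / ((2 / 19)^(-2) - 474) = -47688 / 996215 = -0.05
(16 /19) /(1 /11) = 176 /19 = 9.26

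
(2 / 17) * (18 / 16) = 9 / 68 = 0.13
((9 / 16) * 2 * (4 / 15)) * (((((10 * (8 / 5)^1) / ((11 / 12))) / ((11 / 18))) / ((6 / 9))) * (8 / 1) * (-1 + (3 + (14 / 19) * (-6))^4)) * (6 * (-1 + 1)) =0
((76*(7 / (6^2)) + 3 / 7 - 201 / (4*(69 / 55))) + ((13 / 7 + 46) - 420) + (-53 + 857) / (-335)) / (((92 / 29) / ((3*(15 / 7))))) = -335656063 / 414736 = -809.32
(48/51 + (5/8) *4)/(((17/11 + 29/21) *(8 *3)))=693/14144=0.05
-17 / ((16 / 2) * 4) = -0.53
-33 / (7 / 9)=-297 / 7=-42.43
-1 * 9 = -9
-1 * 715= -715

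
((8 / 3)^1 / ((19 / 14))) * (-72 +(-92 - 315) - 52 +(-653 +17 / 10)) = -2323.12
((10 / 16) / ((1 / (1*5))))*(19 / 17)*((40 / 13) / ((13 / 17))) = 2375 / 169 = 14.05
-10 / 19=-0.53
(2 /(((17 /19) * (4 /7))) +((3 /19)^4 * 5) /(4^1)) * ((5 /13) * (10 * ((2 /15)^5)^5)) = 581704179777536 /290902963287113736426830291748046875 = 0.00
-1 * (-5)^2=-25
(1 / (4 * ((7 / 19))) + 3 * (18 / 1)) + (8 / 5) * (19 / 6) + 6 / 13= 328729 / 5460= 60.21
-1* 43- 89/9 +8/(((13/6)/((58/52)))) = -74180/1521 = -48.77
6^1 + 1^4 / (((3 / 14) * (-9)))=148 / 27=5.48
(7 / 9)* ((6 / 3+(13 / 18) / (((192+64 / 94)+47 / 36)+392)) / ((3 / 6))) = 9259600 / 2974467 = 3.11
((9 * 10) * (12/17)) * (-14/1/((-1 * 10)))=1512/17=88.94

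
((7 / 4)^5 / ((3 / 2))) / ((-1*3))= -16807 / 4608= -3.65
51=51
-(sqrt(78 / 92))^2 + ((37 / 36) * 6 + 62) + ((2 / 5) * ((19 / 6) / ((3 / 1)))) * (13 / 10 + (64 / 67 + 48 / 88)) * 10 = 60370592 / 762795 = 79.14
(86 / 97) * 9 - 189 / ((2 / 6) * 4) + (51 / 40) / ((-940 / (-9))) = -133.76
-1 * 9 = -9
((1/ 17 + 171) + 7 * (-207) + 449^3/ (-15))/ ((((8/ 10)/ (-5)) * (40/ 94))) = 18084969119/ 204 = 88651809.41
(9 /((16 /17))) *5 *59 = 45135 /16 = 2820.94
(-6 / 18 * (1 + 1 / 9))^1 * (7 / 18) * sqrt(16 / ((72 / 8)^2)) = -140 / 2187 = -0.06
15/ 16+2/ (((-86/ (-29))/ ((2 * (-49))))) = -44827/ 688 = -65.16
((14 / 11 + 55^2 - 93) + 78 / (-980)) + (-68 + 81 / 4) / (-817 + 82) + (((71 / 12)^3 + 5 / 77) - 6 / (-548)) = 2003623517881 / 638003520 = 3140.46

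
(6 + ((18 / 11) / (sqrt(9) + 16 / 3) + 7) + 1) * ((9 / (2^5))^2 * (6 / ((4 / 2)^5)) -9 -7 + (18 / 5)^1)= -61890173 / 352000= -175.82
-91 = -91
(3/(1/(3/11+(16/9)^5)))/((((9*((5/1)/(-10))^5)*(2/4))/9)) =-749534912/216513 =-3461.85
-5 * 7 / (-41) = 35 / 41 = 0.85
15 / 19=0.79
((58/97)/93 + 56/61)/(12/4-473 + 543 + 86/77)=39170978/3140453667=0.01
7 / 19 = 0.37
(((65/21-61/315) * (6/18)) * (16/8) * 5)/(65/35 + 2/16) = 4.88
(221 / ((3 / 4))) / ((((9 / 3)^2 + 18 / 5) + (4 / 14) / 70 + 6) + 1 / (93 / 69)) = 6713980 / 440799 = 15.23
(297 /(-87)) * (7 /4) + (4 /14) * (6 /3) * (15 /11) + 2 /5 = -214141 /44660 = -4.79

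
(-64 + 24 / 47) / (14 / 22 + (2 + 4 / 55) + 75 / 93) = -18.06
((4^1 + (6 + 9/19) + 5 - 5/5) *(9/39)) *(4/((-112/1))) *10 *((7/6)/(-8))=1375/7904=0.17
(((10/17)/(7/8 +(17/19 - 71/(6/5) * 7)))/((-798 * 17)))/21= 40/7989055599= 0.00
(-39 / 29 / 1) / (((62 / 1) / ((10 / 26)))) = -15 / 1798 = -0.01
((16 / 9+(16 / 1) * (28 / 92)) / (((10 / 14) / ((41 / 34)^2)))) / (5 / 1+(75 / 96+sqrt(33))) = 4792652032 / 25903359 -4144996352 * sqrt(33) / 129516795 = 1.17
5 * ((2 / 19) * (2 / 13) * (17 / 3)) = 0.46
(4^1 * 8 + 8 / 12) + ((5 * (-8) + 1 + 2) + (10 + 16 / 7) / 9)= -187 / 63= -2.97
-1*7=-7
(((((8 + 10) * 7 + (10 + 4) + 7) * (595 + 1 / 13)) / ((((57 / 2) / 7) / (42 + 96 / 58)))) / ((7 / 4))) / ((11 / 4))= 15356640768 / 78793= 194898.54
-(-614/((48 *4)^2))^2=-94249/339738624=-0.00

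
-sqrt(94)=-9.70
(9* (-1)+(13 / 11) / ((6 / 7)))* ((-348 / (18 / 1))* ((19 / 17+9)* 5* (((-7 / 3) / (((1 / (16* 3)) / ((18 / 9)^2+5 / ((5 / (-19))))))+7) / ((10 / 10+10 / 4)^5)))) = 96745651840 / 4040883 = 23941.71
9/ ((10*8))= 9/ 80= 0.11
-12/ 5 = -2.40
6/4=3/2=1.50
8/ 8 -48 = -47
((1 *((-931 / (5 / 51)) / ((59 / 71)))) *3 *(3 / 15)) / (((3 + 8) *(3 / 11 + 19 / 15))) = -30340359 / 74930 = -404.92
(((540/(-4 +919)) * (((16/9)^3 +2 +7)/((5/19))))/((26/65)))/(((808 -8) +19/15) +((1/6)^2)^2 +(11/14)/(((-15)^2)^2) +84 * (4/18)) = 28347620000/283590614243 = 0.10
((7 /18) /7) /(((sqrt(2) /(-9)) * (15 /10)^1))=-sqrt(2) /6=-0.24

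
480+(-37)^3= -50173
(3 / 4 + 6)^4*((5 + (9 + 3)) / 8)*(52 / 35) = 117448461 / 17920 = 6554.04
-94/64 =-47/32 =-1.47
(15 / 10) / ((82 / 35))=0.64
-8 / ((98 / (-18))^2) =-648 / 2401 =-0.27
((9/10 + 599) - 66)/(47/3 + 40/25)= 16017/518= 30.92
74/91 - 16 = -1382/91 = -15.19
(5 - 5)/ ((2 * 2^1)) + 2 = 2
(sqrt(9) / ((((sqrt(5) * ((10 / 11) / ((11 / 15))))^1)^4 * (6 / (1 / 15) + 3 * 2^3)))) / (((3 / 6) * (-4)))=-214358881 / 961875000000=-0.00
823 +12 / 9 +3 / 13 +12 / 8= 64433 / 78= 826.06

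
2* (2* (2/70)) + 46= 46.11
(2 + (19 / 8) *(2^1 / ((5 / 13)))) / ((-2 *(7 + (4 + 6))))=-287 / 680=-0.42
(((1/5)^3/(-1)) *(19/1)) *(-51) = 969/125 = 7.75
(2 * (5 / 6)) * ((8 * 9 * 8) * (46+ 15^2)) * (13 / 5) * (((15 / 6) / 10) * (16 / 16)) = 169104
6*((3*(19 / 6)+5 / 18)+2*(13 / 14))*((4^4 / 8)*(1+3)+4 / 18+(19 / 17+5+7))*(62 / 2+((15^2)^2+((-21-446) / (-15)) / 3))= 14456143574150 / 28917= 499918510.71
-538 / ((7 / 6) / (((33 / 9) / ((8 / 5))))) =-14795 / 14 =-1056.79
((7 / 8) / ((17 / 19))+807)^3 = 1326829862729125 / 2515456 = 527470908.94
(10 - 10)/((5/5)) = 0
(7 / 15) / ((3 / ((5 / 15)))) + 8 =1087 / 135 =8.05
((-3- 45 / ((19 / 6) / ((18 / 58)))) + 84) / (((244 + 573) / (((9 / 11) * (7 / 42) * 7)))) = 886221 / 9903674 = 0.09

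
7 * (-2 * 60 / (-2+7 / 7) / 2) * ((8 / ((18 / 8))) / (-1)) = -4480 / 3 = -1493.33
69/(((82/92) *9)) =1058/123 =8.60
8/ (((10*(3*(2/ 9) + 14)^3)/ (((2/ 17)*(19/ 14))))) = 513/ 12671120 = 0.00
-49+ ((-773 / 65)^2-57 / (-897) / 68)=92.43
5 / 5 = 1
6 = 6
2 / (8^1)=1 / 4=0.25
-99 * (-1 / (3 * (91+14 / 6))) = 99 / 280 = 0.35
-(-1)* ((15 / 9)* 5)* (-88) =-2200 / 3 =-733.33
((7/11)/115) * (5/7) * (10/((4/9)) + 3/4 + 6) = 117/1012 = 0.12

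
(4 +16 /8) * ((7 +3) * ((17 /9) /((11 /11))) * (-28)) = -9520 /3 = -3173.33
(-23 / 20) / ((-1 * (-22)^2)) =23 / 9680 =0.00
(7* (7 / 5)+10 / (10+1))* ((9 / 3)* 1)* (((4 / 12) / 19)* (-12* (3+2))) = -372 / 11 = -33.82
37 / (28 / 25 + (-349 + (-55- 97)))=-925 / 12497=-0.07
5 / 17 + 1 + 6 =124 / 17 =7.29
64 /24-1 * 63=-181 /3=-60.33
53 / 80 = 0.66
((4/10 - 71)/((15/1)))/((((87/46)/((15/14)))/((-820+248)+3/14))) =12998519/8526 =1524.57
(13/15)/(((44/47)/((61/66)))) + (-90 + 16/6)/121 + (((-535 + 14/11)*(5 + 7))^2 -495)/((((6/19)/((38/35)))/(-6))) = -258018654436639/304920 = -846184751.53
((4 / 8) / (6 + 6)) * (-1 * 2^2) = -1 / 6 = -0.17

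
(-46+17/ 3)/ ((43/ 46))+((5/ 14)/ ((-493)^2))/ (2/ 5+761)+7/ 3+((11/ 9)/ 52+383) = 342.21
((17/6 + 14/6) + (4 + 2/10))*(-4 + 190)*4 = 34844/5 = 6968.80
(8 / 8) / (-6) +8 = 47 / 6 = 7.83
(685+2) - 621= 66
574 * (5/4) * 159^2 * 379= 13749451065/2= 6874725532.50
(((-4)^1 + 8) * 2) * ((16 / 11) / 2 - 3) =-200 / 11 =-18.18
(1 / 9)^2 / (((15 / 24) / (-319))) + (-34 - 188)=-92462 / 405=-228.30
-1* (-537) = 537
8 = 8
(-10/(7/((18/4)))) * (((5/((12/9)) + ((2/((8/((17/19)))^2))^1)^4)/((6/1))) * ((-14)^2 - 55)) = -566.52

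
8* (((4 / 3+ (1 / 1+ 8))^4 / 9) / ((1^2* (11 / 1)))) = 921.33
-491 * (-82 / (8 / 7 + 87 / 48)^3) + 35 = 57834475321 / 36264691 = 1594.79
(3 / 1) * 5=15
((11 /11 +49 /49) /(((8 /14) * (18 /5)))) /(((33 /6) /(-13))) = -455 /198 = -2.30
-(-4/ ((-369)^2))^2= -16/ 18539817921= -0.00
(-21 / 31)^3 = -9261 / 29791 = -0.31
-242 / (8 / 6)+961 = 1559 / 2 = 779.50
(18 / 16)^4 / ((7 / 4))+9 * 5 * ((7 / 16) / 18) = 14401 / 7168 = 2.01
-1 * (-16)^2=-256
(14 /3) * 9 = 42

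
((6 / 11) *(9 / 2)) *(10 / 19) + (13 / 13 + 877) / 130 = 109301 / 13585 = 8.05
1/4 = 0.25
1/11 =0.09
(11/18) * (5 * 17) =935/18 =51.94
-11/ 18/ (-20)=11/ 360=0.03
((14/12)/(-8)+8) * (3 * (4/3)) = 377/12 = 31.42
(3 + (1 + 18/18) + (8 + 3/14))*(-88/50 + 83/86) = -63233/6020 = -10.50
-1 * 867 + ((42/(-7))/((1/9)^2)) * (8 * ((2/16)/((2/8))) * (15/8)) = -4512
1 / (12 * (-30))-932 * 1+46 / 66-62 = -3933491 / 3960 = -993.31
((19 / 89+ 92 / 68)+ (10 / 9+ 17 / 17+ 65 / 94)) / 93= 5592343 / 119039814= 0.05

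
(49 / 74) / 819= 7 / 8658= 0.00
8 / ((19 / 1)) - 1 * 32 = -600 / 19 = -31.58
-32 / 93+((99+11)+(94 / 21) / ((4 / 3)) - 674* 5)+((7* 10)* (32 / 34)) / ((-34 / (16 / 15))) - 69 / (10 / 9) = -1041397604 / 313565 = -3321.15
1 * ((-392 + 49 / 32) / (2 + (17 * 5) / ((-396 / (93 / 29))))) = -11957715 / 40168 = -297.69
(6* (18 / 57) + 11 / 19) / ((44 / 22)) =47 / 38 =1.24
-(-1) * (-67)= -67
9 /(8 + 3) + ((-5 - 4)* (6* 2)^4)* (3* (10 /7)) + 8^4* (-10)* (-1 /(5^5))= -38490529841 /48125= -799803.22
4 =4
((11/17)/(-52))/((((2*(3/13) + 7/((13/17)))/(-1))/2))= 11/4250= 0.00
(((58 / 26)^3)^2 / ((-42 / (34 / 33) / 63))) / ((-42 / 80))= 404479858280 / 1114992879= 362.76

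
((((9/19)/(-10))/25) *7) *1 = -63/4750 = -0.01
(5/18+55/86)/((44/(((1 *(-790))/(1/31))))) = -4346975/8514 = -510.57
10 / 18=5 / 9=0.56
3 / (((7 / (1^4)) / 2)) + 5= 41 / 7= 5.86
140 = 140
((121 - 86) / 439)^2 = 1225 / 192721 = 0.01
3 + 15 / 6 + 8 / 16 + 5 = 11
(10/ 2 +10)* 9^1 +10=145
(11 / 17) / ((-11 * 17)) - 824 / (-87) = 238049 / 25143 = 9.47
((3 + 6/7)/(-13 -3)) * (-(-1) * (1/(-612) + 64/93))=-39075/236096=-0.17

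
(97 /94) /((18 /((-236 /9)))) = -5723 /3807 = -1.50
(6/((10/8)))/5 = 24/25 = 0.96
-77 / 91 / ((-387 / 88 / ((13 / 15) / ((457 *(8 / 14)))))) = 1694 / 2652885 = 0.00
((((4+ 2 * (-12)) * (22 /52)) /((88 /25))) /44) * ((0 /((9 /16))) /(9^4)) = 0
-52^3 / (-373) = 140608 / 373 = 376.97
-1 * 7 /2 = -7 /2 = -3.50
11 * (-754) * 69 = -572286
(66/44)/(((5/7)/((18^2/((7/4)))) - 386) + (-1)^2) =-1944/498955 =-0.00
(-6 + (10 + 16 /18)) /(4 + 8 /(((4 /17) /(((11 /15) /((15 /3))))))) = 550 /1011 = 0.54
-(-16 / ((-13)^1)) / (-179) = 16 / 2327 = 0.01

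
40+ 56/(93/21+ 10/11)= 20752/411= 50.49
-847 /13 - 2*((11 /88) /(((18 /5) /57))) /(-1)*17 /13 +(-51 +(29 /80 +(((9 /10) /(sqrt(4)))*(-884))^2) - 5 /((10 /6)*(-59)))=158134.28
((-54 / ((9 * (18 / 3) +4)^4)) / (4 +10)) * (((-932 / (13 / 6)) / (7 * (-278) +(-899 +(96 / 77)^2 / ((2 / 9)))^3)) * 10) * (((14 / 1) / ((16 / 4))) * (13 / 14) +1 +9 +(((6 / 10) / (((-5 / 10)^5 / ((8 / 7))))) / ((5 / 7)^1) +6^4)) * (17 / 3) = -407123189782109088057 / 27202766985271769154484606580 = -0.00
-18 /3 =-6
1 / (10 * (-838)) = -1 / 8380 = -0.00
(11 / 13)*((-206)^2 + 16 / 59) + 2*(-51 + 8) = 27475178 / 767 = 35821.61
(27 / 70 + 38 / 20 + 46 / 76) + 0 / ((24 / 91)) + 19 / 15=16589 / 3990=4.16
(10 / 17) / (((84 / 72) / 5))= 300 / 119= 2.52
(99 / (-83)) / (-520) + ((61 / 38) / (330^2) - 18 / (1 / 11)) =-110510377067 / 558139725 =-198.00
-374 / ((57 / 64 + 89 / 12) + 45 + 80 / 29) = -2082432 / 312175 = -6.67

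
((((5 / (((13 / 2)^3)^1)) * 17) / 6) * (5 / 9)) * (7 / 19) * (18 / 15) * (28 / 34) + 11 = 4136477 / 375687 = 11.01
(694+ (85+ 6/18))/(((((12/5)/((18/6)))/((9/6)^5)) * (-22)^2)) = 473445/30976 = 15.28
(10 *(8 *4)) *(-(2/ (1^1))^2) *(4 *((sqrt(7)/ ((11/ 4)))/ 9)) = -20480 *sqrt(7)/ 99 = -547.32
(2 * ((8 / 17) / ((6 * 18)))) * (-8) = -32 / 459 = -0.07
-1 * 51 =-51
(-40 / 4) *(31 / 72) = -155 / 36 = -4.31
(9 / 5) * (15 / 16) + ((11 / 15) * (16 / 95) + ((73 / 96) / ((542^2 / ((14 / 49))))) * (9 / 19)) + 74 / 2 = 1819643854493 / 46884734400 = 38.81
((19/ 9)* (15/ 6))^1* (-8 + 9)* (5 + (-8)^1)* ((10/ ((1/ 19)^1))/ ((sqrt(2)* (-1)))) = 9025* sqrt(2)/ 6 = 2127.21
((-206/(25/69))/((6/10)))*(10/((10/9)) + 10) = -90022/5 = -18004.40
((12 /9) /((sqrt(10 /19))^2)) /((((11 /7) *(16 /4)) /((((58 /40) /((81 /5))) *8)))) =3857 /13365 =0.29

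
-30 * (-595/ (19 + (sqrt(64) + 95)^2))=8925/ 5314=1.68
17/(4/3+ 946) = 51/2842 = 0.02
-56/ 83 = -0.67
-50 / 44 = -25 / 22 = -1.14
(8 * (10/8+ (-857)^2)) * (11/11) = 5875602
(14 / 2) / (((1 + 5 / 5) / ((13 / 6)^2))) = 1183 / 72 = 16.43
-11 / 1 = -11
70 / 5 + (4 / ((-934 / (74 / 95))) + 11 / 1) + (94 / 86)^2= 2148500758 / 82030885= 26.19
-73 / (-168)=73 / 168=0.43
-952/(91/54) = -7344/13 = -564.92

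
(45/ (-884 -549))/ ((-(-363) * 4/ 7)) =-105/ 693572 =-0.00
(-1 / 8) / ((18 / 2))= -1 / 72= -0.01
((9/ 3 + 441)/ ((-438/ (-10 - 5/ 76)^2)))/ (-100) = 1.03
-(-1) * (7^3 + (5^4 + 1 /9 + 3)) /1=8740 /9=971.11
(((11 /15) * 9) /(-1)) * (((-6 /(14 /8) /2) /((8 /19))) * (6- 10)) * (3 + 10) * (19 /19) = -48906 /35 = -1397.31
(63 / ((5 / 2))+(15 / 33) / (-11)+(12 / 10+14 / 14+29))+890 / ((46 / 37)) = 10745556 / 13915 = 772.23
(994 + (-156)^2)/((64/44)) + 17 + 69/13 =1813415/104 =17436.68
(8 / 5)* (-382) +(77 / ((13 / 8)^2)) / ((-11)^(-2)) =2464976 / 845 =2917.13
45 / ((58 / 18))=13.97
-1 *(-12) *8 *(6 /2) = 288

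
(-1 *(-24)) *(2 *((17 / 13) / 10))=408 / 65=6.28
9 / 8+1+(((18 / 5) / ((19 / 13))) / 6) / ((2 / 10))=635 / 152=4.18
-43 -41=-84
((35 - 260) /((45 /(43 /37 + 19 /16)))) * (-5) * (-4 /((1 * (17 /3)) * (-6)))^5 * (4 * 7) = 1947400 /52534709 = 0.04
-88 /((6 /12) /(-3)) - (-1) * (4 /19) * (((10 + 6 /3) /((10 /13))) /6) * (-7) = 49796 /95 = 524.17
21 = 21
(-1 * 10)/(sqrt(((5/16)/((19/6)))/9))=-95.50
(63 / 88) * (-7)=-441 / 88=-5.01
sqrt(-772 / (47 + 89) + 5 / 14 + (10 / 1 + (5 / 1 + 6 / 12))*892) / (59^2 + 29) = 23*sqrt(369971) / 417690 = 0.03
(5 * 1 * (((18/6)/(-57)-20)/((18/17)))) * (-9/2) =426.12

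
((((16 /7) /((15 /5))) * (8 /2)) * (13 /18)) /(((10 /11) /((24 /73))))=18304 /22995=0.80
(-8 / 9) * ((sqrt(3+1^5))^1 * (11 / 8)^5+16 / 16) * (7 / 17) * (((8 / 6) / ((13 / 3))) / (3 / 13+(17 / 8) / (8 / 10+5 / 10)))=-138005 / 211072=-0.65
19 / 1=19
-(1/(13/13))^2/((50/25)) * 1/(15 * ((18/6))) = -0.01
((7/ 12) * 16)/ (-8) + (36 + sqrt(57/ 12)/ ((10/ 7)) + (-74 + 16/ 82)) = -9587/ 246 + 7 * sqrt(19)/ 20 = -37.45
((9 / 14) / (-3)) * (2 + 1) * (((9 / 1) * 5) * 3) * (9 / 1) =-10935 / 14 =-781.07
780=780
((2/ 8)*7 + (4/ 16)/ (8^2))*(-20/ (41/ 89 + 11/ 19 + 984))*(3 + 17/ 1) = -18981475/ 26651232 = -0.71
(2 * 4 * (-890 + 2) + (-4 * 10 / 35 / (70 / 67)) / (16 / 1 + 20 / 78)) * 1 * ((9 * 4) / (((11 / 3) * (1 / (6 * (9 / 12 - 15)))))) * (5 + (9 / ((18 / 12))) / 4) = 38763020.25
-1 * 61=-61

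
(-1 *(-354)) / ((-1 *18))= -59 / 3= -19.67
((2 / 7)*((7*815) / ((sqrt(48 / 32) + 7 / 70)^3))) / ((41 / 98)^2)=-172199720000 / 135625909 + 11975707800000*sqrt(6) / 5560662269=4005.67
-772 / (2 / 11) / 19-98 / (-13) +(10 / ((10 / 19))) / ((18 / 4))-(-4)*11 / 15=-2320586 / 11115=-208.78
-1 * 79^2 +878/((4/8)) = -4485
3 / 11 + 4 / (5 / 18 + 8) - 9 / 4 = -9795 / 6556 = -1.49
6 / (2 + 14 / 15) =45 / 22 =2.05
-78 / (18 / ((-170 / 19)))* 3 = 2210 / 19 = 116.32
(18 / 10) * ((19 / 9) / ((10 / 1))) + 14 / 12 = 1.55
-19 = -19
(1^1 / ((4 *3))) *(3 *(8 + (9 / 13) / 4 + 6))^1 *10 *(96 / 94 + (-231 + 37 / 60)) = -476692337 / 58656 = -8126.92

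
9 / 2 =4.50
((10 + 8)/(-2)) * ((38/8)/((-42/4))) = 57/14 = 4.07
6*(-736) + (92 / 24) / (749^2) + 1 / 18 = -22296143209 / 5049009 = -4415.94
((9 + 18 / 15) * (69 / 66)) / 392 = 1173 / 43120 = 0.03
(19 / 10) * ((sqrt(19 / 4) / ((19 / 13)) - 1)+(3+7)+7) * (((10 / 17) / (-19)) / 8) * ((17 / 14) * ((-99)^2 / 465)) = -3267 / 1085 - 42471 * sqrt(19) / 659680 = -3.29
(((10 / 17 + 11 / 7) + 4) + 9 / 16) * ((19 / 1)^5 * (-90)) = -1426121599545 / 952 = -1498026890.28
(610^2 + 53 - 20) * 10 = 3721330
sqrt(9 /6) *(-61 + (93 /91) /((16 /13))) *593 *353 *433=-610819300723 *sqrt(6) /224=-6679444695.60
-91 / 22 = -4.14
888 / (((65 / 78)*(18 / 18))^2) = 31968 / 25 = 1278.72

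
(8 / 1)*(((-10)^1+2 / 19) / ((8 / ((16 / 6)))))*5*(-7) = 52640 / 57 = 923.51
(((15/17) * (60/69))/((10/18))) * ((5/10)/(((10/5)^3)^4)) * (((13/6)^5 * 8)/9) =1856465/259448832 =0.01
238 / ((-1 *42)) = -17 / 3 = -5.67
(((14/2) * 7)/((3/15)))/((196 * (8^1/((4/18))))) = 5/144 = 0.03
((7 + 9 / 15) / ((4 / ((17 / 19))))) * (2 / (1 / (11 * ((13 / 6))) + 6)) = 2431 / 4320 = 0.56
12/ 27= 4/ 9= 0.44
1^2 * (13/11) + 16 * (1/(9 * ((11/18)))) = 45/11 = 4.09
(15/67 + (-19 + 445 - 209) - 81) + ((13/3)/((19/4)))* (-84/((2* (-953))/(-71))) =161799493/1213169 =133.37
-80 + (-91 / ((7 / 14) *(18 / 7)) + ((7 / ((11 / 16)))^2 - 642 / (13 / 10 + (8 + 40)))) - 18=-41946559 / 536877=-78.13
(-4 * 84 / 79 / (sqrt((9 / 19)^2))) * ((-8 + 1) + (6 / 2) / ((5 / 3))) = 55328 / 1185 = 46.69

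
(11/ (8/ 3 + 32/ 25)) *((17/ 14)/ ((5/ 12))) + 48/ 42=9599/ 1036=9.27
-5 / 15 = -1 / 3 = -0.33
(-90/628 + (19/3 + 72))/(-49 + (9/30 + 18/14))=-2577925/1563249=-1.65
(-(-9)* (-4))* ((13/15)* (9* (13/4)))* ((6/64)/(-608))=0.14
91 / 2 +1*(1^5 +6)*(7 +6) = 136.50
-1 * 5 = -5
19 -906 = -887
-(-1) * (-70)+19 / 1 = -51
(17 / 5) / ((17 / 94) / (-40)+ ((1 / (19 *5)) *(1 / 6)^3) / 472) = -1547733312 / 2058109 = -752.02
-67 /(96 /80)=-335 /6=-55.83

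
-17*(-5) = 85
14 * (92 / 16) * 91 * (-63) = -923013 / 2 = -461506.50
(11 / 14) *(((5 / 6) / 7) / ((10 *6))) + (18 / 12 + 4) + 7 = 12.50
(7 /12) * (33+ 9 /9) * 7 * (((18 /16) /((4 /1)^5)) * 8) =2499 /2048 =1.22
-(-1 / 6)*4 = 2 / 3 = 0.67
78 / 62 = 39 / 31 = 1.26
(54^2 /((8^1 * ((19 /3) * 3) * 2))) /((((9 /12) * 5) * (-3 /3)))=-243 /95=-2.56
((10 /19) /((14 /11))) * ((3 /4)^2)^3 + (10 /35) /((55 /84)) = 15279657 /29962240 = 0.51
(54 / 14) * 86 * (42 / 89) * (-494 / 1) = -6882408 / 89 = -77330.43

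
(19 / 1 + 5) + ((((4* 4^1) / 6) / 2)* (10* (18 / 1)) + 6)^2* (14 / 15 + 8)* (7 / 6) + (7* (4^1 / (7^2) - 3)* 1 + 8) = 22075297 / 35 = 630722.77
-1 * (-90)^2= -8100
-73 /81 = -0.90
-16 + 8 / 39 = -616 / 39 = -15.79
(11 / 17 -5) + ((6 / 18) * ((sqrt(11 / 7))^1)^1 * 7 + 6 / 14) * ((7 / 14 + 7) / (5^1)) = 0.68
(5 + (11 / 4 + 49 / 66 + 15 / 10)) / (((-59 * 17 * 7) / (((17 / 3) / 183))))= -1319 / 29929284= -0.00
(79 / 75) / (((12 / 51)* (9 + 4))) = 1343 / 3900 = 0.34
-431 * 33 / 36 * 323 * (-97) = 148540271 / 12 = 12378355.92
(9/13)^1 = 9/13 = 0.69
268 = 268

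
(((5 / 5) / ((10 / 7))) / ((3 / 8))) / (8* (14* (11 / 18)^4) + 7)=4374 / 53005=0.08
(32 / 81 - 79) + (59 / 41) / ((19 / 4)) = -4940777 / 63099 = -78.30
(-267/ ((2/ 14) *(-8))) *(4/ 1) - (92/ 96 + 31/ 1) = 21661/ 24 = 902.54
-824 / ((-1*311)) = 824 / 311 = 2.65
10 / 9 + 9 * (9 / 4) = 769 / 36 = 21.36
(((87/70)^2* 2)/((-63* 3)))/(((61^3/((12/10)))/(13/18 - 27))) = 397793/175172586750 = 0.00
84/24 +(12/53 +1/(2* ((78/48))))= 5559/1378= 4.03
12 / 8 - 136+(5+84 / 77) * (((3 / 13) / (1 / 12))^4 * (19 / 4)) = 984563585 / 628342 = 1566.92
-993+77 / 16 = -15811 / 16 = -988.19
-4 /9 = -0.44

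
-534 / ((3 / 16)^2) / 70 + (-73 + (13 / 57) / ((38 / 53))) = -289.67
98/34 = 49/17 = 2.88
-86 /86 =-1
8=8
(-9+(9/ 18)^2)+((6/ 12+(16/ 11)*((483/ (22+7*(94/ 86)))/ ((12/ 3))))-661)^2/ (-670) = -37970476330931/ 58573075000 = -648.26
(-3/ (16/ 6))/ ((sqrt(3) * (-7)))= 3 * sqrt(3)/ 56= 0.09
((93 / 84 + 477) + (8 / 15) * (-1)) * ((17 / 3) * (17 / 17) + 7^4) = 72409741 / 63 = 1149360.97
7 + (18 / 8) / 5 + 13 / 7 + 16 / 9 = 13967 / 1260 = 11.08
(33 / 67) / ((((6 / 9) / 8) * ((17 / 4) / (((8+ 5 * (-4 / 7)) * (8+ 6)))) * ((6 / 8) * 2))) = 76032 / 1139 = 66.75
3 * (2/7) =0.86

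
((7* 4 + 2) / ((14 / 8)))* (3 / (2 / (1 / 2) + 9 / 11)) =3960 / 371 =10.67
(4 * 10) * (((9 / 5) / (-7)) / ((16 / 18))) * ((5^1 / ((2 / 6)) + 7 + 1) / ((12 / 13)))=-8073 / 28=-288.32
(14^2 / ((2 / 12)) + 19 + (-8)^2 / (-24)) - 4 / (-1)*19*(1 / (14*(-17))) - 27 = 415910 / 357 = 1165.01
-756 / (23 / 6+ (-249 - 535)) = 4536 / 4681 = 0.97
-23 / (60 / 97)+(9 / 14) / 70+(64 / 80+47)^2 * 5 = 8369464 / 735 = 11387.03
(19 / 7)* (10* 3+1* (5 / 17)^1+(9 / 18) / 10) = 82.36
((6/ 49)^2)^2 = 1296/ 5764801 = 0.00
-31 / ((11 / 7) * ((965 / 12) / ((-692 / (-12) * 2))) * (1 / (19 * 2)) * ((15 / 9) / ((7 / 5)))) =-239661744 / 265375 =-903.11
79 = 79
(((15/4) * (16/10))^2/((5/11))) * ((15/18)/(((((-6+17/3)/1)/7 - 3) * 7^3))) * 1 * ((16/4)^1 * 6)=-297/196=-1.52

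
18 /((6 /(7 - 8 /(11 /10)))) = -9 /11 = -0.82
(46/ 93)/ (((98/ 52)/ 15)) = 5980/ 1519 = 3.94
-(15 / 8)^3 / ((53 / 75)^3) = -1423828125 / 76225024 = -18.68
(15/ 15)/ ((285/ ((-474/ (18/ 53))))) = -4187/ 855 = -4.90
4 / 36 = 1 / 9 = 0.11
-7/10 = -0.70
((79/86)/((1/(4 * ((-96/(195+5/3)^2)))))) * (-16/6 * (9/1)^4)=159.56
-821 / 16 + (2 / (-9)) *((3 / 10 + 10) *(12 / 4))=-13963 / 240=-58.18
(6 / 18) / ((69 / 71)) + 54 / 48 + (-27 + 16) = -15785 / 1656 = -9.53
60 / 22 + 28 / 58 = 1024 / 319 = 3.21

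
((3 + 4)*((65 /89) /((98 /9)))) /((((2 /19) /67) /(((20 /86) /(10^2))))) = 148941 /214312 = 0.69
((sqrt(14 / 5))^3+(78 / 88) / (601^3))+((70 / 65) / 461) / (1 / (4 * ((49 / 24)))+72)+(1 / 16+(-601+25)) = -233019487905335368111 / 404591645815355856+14 * sqrt(70) / 25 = -571.25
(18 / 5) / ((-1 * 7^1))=-18 / 35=-0.51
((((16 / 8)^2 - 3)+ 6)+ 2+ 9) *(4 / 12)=6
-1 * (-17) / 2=17 / 2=8.50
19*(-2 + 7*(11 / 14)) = 133 / 2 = 66.50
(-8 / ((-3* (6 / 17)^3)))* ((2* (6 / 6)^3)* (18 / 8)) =4913 / 18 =272.94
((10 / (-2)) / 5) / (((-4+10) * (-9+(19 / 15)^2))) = 75 / 3328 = 0.02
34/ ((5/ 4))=136/ 5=27.20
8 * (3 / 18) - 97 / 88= 61 / 264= 0.23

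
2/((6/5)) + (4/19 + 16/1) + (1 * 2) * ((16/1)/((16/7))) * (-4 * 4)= -11749/57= -206.12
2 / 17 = 0.12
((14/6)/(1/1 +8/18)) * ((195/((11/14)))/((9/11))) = 490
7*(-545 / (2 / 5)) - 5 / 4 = -38155 / 4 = -9538.75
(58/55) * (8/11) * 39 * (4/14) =36192/4235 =8.55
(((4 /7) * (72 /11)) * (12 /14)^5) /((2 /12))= 10.38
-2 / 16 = -1 / 8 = -0.12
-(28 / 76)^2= -49 / 361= -0.14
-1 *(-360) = 360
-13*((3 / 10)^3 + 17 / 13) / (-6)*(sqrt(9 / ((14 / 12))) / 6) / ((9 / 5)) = 17351*sqrt(42) / 151200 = 0.74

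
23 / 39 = 0.59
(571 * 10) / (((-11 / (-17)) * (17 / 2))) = 11420 / 11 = 1038.18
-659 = -659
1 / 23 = 0.04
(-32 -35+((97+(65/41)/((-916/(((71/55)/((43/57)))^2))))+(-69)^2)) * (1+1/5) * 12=3623012502744654/52514789525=68990.33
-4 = -4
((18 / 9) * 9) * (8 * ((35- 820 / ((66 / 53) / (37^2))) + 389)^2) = 14146131760750144 / 121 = 116910179840910.28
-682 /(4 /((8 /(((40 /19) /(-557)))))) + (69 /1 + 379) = 3613283 /10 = 361328.30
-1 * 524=-524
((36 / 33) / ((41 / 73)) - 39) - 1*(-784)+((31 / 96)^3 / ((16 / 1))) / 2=9537354269533 / 12768509952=746.94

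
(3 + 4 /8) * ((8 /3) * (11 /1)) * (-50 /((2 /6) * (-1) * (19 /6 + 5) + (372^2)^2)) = -92400 /344702366159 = -0.00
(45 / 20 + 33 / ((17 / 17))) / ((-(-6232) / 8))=141 / 3116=0.05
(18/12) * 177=531/2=265.50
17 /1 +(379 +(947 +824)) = 2167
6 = 6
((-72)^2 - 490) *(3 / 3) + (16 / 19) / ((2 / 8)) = 89250 / 19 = 4697.37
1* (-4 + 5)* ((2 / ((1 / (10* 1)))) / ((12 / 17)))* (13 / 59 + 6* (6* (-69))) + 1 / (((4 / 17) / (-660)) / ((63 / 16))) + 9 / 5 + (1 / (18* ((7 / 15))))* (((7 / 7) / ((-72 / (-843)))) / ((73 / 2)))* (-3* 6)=-589116273757 / 7235760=-81417.33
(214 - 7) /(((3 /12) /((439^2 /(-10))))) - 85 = -79786919 /5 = -15957383.80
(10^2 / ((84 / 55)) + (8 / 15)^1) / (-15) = -6931 / 1575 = -4.40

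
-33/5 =-6.60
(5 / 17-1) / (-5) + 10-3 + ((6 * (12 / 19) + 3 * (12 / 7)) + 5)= 238236 / 11305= 21.07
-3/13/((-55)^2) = -0.00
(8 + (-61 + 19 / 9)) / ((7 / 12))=-1832 / 21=-87.24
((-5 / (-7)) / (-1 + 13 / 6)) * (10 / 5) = 60 / 49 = 1.22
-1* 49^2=-2401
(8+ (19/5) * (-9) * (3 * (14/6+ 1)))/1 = -334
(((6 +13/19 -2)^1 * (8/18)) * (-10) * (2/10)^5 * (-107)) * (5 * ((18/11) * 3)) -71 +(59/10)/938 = -2621910121/49010500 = -53.50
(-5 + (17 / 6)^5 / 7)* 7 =1147697 / 7776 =147.59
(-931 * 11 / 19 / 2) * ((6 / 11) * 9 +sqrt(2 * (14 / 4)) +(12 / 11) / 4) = -2793 / 2- 539 * sqrt(7) / 2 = -2109.53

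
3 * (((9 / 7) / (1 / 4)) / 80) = 27 / 140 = 0.19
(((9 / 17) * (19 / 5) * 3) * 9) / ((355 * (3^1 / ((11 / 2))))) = 16929 / 60350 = 0.28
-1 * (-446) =446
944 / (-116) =-236 / 29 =-8.14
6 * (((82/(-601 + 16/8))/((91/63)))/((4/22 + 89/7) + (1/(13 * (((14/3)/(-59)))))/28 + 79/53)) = -1011957408/25540847855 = -0.04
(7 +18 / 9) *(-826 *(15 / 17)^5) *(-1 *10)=56451937500 / 1419857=39758.89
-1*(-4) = 4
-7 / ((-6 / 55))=385 / 6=64.17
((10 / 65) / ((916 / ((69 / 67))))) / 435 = 23 / 57843110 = 0.00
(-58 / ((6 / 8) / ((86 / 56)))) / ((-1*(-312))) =-0.38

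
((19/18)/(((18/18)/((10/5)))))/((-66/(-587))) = 18.78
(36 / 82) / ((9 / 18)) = 36 / 41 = 0.88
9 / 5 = 1.80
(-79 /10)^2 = 6241 /100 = 62.41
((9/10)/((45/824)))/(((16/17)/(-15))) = -5253/20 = -262.65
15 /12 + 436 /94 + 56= 61.89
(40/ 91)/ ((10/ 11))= 44/ 91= 0.48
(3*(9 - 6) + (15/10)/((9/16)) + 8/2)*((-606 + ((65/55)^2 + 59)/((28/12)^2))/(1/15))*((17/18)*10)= -3355040950/2541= -1320362.44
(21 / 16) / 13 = 21 / 208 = 0.10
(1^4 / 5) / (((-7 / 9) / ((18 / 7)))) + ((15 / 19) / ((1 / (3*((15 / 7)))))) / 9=-453 / 4655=-0.10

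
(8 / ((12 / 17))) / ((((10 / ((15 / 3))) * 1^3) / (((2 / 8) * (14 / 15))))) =119 / 90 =1.32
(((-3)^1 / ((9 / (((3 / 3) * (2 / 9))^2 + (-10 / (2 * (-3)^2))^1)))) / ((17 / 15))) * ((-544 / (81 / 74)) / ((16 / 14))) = -424760 / 6561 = -64.74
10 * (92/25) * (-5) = -184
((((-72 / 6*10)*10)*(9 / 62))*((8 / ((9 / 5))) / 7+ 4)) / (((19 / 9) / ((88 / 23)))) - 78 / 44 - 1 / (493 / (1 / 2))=-753398963351 / 514257667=-1465.02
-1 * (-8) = 8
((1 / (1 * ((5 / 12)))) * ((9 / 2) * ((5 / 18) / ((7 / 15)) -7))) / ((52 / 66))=-87.79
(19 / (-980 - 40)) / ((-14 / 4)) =19 / 3570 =0.01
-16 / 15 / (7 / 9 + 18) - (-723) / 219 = 200141 / 61685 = 3.24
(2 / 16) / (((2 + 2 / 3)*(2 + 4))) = 1 / 128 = 0.01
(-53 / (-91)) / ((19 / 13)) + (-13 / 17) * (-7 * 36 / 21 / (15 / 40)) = 56229 / 2261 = 24.87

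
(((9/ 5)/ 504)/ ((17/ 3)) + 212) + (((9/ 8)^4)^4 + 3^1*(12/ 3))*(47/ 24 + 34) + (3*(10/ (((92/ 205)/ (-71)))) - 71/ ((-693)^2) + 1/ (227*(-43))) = -79780378181843049346560623112217/ 20636560859222839362595061760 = -3865.97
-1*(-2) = 2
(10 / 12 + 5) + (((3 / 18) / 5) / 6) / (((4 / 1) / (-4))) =1049 / 180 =5.83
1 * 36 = 36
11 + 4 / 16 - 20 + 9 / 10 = -157 / 20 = -7.85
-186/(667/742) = -138012/667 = -206.91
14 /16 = 7 /8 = 0.88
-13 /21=-0.62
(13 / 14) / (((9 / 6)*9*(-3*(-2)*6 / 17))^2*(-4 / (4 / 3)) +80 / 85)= -3757 / 9916424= -0.00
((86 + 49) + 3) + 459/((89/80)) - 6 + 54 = 53274/89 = 598.58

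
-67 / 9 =-7.44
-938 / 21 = -134 / 3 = -44.67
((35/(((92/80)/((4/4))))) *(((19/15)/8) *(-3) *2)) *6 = -3990/23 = -173.48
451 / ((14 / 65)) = 2093.93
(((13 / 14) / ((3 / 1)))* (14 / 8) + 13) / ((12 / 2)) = 325 / 144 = 2.26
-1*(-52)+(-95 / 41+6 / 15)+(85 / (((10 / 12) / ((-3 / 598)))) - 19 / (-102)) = 311088341 / 6252090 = 49.76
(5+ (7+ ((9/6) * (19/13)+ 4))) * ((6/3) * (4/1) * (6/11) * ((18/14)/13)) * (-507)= -27864/7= -3980.57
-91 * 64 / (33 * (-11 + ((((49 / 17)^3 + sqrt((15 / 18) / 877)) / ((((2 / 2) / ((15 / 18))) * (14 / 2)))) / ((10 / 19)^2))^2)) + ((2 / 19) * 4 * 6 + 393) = 26210931740336569177803477414297600 * sqrt(26310) / 795837856333844286563495600387778413339 + 5952604139293814382597719174364673697663385 / 15120919270343041444706416407367789853441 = 393.67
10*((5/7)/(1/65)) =3250/7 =464.29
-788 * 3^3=-21276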